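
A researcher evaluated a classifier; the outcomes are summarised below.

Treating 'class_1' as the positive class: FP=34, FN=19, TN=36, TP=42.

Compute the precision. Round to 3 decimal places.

0.553

Precision = TP/(TP+FP) = 42/(42+34) = 42/76 = 0.553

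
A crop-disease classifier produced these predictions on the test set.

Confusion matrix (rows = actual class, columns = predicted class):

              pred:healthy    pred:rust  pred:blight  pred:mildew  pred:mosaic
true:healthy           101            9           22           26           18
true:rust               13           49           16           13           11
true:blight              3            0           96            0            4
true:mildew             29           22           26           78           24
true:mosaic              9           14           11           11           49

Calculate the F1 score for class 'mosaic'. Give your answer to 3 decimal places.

0.490

Take TP from the diagonal, FP from the rest of the 'mosaic' prediction marginal, FN from the rest of the 'mosaic' actual marginal.
F1 score = 2·TP/(2·TP+FP+FN).
mosaic: TP=49, FP=18+11+4+24=57, FN=9+14+11+11=45 → 98/200 = 0.4900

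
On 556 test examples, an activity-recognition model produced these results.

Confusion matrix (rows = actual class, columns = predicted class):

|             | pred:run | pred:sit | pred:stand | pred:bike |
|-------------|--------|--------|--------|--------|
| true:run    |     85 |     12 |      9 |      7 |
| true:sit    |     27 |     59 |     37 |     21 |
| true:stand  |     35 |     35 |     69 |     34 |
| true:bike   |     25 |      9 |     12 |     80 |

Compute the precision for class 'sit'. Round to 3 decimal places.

precision = TP/(TP+FP).
sit: TP=59, FP=12+35+9=56 → 59/115 = 0.5130

0.513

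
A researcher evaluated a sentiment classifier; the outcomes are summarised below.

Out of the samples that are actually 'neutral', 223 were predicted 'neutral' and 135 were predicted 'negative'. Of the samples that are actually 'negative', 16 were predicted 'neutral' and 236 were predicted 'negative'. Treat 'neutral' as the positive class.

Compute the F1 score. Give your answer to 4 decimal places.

0.7471

Precision = TP/(TP+FP) = 223/239 = 0.9331
Recall = TP/(TP+FN) = 223/358 = 0.6229
F1 = 2·TP/(2·TP+FP+FN) = 446/597 = 0.7471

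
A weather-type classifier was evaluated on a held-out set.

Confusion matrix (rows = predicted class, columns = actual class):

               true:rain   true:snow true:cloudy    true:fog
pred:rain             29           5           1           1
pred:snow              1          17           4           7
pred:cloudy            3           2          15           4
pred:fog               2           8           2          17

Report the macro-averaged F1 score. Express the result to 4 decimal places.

Per-class F1 score (2·TP/(2·TP+FP+FN)):
  rain: TP=29, FP=5+1+1=7, FN=1+3+2=6 → 58/71 = 0.81690
  snow: TP=17, FP=1+4+7=12, FN=5+2+8=15 → 34/61 = 0.55738
  cloudy: TP=15, FP=3+2+4=9, FN=1+4+2=7 → 30/46 = 0.65217
  fog: TP=17, FP=2+8+2=12, FN=1+7+4=12 → 34/58 = 0.58621
Macro-F1 score = mean = (0.81690 + 0.55738 + 0.65217 + 0.58621) / 4 = 0.6532

0.6532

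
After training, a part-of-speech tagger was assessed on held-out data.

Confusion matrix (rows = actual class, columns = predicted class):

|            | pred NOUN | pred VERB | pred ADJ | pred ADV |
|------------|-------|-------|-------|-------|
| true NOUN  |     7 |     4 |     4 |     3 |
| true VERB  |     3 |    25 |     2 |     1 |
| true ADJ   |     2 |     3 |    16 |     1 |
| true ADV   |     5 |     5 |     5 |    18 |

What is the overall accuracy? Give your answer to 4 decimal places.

0.6346

Accuracy = trace / total = (7+25+16+18=66) / 104 = 66/104 = 0.6346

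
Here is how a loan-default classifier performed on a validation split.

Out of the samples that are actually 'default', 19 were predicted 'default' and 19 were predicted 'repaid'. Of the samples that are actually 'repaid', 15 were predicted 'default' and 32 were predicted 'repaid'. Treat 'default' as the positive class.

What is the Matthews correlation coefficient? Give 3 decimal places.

MCC = (TP·TN − FP·FN) / √((TP+FP)(TP+FN)(TN+FP)(TN+FN))
Numerator = 19·32 − 15·19 = 323
Denominator = √(34·38·47·51) = √3096924 = 1759.8079
MCC = 323 / 1759.8079 = 0.184

0.184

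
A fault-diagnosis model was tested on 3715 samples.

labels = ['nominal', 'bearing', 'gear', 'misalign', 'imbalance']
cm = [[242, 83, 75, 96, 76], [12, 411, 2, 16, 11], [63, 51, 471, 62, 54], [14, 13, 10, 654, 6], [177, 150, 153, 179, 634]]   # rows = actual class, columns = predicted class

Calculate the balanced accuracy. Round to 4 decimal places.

Balanced accuracy = mean of per-class recall.
  nominal: recall = 242/572 = 0.42308
  bearing: recall = 411/452 = 0.90929
  gear: recall = 471/701 = 0.67190
  misalign: recall = 654/697 = 0.93831
  imbalance: recall = 634/1293 = 0.49033
Mean = (0.42308 + 0.90929 + 0.67190 + 0.93831 + 0.49033) / 5 = 0.6866

0.6866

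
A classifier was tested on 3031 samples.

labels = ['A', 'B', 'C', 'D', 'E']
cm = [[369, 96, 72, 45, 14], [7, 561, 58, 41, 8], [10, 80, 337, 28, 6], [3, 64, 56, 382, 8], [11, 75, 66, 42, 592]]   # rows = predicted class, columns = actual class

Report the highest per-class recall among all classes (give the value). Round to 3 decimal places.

Per-class recall (TP/(TP+FN)):
  A: TP=369, FN=7+10+3+11=31 → 369/400 = 0.9225
  B: TP=561, FN=96+80+64+75=315 → 561/876 = 0.6404
  C: TP=337, FN=72+58+56+66=252 → 337/589 = 0.5722
  D: TP=382, FN=45+41+28+42=156 → 382/538 = 0.7100
  E: TP=592, FN=14+8+6+8=36 → 592/628 = 0.9427
Highest is class 'E' with recall = 0.943.

0.943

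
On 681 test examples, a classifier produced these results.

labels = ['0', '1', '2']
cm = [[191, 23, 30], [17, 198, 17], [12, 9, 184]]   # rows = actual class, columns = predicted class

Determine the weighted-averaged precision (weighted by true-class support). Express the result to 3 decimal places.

0.844

Per-class precision (TP/(TP+FP)):
  0: TP=191, FP=17+12=29 → 191/220 = 0.8682
  1: TP=198, FP=23+9=32 → 198/230 = 0.8609
  2: TP=184, FP=30+17=47 → 184/231 = 0.7965
Weighted-precision = Σ (supportᵢ/N)·precisionᵢ with N=681: (244/681)·0.8682 + (232/681)·0.8609 + (205/681)·0.7965 = 0.844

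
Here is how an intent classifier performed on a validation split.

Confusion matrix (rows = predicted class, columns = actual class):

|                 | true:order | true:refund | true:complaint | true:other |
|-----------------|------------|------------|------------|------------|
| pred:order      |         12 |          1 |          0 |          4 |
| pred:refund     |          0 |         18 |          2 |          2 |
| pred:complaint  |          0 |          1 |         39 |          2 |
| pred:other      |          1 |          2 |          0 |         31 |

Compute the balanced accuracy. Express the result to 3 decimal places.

0.872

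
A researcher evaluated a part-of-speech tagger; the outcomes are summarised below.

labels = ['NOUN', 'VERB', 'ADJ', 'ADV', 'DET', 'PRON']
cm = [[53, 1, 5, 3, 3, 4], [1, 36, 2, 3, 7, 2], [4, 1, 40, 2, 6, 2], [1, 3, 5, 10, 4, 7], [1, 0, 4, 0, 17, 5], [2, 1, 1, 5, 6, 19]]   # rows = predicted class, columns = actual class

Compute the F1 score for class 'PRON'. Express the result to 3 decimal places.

0.521

F1 score = 2·TP/(2·TP+FP+FN).
PRON: TP=19, FP=2+1+1+5+6=15, FN=4+2+2+7+5=20 → 38/73 = 0.5205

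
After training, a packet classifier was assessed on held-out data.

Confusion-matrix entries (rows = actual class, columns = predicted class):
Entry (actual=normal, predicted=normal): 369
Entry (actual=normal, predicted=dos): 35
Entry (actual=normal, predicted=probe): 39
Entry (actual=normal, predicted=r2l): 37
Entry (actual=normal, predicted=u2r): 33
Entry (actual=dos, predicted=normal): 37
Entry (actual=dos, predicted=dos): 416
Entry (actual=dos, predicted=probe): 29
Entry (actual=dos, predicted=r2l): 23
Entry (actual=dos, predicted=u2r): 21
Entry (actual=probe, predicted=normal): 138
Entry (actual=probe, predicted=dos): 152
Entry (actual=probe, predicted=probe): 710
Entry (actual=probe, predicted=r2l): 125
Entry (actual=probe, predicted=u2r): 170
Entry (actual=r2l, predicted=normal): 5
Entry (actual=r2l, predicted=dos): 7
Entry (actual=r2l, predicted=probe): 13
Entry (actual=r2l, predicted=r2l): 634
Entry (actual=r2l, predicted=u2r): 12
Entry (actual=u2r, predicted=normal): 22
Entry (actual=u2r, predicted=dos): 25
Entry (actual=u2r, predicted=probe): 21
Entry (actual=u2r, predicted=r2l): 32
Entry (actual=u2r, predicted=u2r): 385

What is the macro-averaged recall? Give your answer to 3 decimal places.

0.759

Per-class recall (TP/(TP+FN)):
  normal: TP=369, FN=35+39+37+33=144 → 369/513 = 0.7193
  dos: TP=416, FN=37+29+23+21=110 → 416/526 = 0.7909
  probe: TP=710, FN=138+152+125+170=585 → 710/1295 = 0.5483
  r2l: TP=634, FN=5+7+13+12=37 → 634/671 = 0.9449
  u2r: TP=385, FN=22+25+21+32=100 → 385/485 = 0.7938
Macro-recall = mean = (0.7193 + 0.7909 + 0.5483 + 0.9449 + 0.7938) / 5 = 0.759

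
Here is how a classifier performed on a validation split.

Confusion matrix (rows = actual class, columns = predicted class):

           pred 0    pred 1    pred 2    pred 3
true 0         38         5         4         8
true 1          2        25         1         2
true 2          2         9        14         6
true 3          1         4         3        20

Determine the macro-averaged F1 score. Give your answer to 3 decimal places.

Per-class F1 score (2·TP/(2·TP+FP+FN)):
  0: TP=38, FP=2+2+1=5, FN=5+4+8=17 → 76/98 = 0.7755
  1: TP=25, FP=5+9+4=18, FN=2+1+2=5 → 50/73 = 0.6849
  2: TP=14, FP=4+1+3=8, FN=2+9+6=17 → 28/53 = 0.5283
  3: TP=20, FP=8+2+6=16, FN=1+4+3=8 → 40/64 = 0.6250
Macro-F1 score = mean = (0.7755 + 0.6849 + 0.5283 + 0.6250) / 4 = 0.653

0.653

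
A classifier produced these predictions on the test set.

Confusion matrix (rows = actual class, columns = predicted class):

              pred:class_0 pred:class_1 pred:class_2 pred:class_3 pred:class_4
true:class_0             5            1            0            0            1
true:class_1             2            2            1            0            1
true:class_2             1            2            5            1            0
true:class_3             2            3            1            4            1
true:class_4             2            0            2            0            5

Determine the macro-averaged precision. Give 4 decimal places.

0.5294

Per-class precision (TP/(TP+FP)):
  class_0: TP=5, FP=2+1+2+2=7 → 5/12 = 0.41667
  class_1: TP=2, FP=1+2+3+0=6 → 2/8 = 0.25000
  class_2: TP=5, FP=0+1+1+2=4 → 5/9 = 0.55556
  class_3: TP=4, FP=0+0+1+0=1 → 4/5 = 0.80000
  class_4: TP=5, FP=1+1+0+1=3 → 5/8 = 0.62500
Macro-precision = mean = (0.41667 + 0.25000 + 0.55556 + 0.80000 + 0.62500) / 5 = 0.5294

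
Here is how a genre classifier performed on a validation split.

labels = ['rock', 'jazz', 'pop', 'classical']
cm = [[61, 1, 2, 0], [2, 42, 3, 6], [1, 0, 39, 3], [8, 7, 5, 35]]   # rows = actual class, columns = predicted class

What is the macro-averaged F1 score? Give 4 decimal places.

0.8169

Per-class F1 score (2·TP/(2·TP+FP+FN)):
  rock: TP=61, FP=2+1+8=11, FN=1+2+0=3 → 122/136 = 0.89706
  jazz: TP=42, FP=1+0+7=8, FN=2+3+6=11 → 84/103 = 0.81553
  pop: TP=39, FP=2+3+5=10, FN=1+0+3=4 → 78/92 = 0.84783
  classical: TP=35, FP=0+6+3=9, FN=8+7+5=20 → 70/99 = 0.70707
Macro-F1 score = mean = (0.89706 + 0.81553 + 0.84783 + 0.70707) / 4 = 0.8169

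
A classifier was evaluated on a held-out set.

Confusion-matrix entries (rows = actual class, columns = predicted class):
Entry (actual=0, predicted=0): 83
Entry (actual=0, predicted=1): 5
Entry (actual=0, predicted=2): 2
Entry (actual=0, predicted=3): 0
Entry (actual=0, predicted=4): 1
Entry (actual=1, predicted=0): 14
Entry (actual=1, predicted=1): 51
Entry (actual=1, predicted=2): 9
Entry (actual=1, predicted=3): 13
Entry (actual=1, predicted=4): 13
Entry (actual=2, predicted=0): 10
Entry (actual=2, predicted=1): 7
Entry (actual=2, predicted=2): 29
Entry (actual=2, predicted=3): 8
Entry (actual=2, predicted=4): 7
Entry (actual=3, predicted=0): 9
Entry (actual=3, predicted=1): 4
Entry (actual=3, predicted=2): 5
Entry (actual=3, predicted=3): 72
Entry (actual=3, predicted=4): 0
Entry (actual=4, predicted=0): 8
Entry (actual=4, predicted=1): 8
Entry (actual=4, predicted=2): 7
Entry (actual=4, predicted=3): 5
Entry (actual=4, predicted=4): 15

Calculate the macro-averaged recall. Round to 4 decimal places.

0.6093

Per-class recall (TP/(TP+FN)):
  0: TP=83, FN=5+2+0+1=8 → 83/91 = 0.91209
  1: TP=51, FN=14+9+13+13=49 → 51/100 = 0.51000
  2: TP=29, FN=10+7+8+7=32 → 29/61 = 0.47541
  3: TP=72, FN=9+4+5+0=18 → 72/90 = 0.80000
  4: TP=15, FN=8+8+7+5=28 → 15/43 = 0.34884
Macro-recall = mean = (0.91209 + 0.51000 + 0.47541 + 0.80000 + 0.34884) / 5 = 0.6093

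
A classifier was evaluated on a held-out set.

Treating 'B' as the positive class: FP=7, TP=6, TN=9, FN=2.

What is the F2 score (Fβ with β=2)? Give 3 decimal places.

Fβ = (1+β²)·TP / ((1+β²)·TP + β²·FN + FP), with β²=4
= 5·6 / (5·6 + 4·2 + 7) = 0.667

0.667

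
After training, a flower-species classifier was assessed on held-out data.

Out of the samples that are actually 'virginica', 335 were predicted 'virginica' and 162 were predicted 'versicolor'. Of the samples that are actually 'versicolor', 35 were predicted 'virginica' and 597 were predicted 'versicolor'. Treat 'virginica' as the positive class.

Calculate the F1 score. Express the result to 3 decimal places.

Precision = TP/(TP+FP) = 335/370 = 0.9054
Recall = TP/(TP+FN) = 335/497 = 0.6740
F1 = 2·TP/(2·TP+FP+FN) = 670/867 = 0.773

0.773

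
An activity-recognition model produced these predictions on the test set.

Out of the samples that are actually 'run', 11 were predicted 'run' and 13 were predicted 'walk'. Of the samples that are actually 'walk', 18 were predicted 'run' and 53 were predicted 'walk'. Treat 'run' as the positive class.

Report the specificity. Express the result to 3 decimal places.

0.746

Specificity = TN/(TN+FP) = 53/(53+18) = 0.746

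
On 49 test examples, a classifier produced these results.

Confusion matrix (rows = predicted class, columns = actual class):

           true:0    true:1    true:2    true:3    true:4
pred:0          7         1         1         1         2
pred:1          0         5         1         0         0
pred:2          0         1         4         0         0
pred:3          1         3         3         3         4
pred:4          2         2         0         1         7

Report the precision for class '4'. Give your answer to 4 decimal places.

0.5833

precision = TP/(TP+FP).
4: TP=7, FP=2+2+0+1=5 → 7/12 = 0.58333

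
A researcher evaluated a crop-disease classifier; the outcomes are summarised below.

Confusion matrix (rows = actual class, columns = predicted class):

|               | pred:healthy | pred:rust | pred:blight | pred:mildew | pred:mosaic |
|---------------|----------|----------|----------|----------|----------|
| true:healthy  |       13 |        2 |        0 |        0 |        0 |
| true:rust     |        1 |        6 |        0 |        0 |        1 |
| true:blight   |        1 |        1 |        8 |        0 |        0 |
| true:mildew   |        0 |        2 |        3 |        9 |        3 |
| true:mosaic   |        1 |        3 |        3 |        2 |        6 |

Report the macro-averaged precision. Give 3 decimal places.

Per-class precision (TP/(TP+FP)):
  healthy: TP=13, FP=1+1+0+1=3 → 13/16 = 0.8125
  rust: TP=6, FP=2+1+2+3=8 → 6/14 = 0.4286
  blight: TP=8, FP=0+0+3+3=6 → 8/14 = 0.5714
  mildew: TP=9, FP=0+0+0+2=2 → 9/11 = 0.8182
  mosaic: TP=6, FP=0+1+0+3=4 → 6/10 = 0.6000
Macro-precision = mean = (0.8125 + 0.4286 + 0.5714 + 0.8182 + 0.6000) / 5 = 0.646

0.646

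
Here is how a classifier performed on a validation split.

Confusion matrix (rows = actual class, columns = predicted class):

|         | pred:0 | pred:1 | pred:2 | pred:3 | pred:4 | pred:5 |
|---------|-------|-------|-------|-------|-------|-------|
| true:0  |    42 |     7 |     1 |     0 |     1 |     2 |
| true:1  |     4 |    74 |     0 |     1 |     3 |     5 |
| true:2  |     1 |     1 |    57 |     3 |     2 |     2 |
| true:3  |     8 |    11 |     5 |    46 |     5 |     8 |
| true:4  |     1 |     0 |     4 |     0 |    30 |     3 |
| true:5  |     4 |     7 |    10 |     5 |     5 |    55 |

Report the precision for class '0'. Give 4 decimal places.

0.7000

Treat '0' as positive and all other classes as negative.
precision = TP/(TP+FP).
0: TP=42, FP=4+1+8+1+4=18 → 42/60 = 0.70000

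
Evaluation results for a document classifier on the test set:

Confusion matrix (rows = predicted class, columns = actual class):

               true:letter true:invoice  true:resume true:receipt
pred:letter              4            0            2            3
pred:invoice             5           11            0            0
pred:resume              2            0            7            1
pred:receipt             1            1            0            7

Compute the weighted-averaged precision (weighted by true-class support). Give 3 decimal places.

0.646

Per-class precision (TP/(TP+FP)):
  letter: TP=4, FP=0+2+3=5 → 4/9 = 0.4444
  invoice: TP=11, FP=5+0+0=5 → 11/16 = 0.6875
  resume: TP=7, FP=2+0+1=3 → 7/10 = 0.7000
  receipt: TP=7, FP=1+1+0=2 → 7/9 = 0.7778
Weighted-precision = Σ (supportᵢ/N)·precisionᵢ with N=44: (12/44)·0.4444 + (12/44)·0.6875 + (9/44)·0.7000 + (11/44)·0.7778 = 0.646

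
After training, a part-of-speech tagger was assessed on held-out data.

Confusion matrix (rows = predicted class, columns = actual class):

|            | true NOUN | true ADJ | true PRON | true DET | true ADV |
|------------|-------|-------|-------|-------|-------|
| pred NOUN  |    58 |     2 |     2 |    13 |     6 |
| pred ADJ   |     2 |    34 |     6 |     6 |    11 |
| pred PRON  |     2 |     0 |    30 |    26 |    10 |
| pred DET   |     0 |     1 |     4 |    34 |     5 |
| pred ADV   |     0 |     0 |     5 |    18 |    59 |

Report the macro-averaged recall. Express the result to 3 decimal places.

0.698

Per-class recall (TP/(TP+FN)):
  NOUN: TP=58, FN=2+2+0+0=4 → 58/62 = 0.9355
  ADJ: TP=34, FN=2+0+1+0=3 → 34/37 = 0.9189
  PRON: TP=30, FN=2+6+4+5=17 → 30/47 = 0.6383
  DET: TP=34, FN=13+6+26+18=63 → 34/97 = 0.3505
  ADV: TP=59, FN=6+11+10+5=32 → 59/91 = 0.6484
Macro-recall = mean = (0.9355 + 0.9189 + 0.6383 + 0.3505 + 0.6484) / 5 = 0.698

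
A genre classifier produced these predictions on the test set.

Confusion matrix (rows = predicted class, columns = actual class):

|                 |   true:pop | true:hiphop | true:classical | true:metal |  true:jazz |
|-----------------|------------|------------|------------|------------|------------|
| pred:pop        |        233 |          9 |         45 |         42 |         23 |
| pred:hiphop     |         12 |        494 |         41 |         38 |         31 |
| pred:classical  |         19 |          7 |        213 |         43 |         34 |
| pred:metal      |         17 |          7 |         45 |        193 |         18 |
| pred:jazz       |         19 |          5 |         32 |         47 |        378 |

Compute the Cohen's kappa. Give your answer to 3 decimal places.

0.669

Observed agreement pₒ = trace/N = 1511/2045 = 0.7389
Expected agreement pₑ = Σ (rowᵢ·colᵢ)/N² = (300·352 + 522·616 + 376·316 + 363·280 + 484·481)/2045² = 0.2105
κ = (pₒ − pₑ)/(1 − pₑ) = (0.7389 − 0.2105)/(1 − 0.2105) = 0.669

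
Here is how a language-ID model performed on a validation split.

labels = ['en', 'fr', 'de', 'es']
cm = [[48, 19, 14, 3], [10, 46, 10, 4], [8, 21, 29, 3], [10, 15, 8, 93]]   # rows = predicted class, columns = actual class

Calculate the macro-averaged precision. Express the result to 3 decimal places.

Per-class precision (TP/(TP+FP)):
  en: TP=48, FP=19+14+3=36 → 48/84 = 0.5714
  fr: TP=46, FP=10+10+4=24 → 46/70 = 0.6571
  de: TP=29, FP=8+21+3=32 → 29/61 = 0.4754
  es: TP=93, FP=10+15+8=33 → 93/126 = 0.7381
Macro-precision = mean = (0.5714 + 0.6571 + 0.4754 + 0.7381) / 4 = 0.611

0.611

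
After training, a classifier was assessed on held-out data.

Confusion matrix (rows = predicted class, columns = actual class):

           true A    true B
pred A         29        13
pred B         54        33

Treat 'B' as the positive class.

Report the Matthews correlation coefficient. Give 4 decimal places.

0.0683

MCC = (TP·TN − FP·FN) / √((TP+FP)(TP+FN)(TN+FP)(TN+FN))
Numerator = 33·29 − 54·13 = 255
Denominator = √(87·46·83·42) = √13950972 = 3735.1000
MCC = 255 / 3735.1000 = 0.0683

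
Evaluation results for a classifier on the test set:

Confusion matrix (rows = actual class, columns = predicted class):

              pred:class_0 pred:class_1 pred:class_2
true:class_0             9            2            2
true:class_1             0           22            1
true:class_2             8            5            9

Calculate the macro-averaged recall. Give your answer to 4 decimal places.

0.6860

Per-class recall (TP/(TP+FN)):
  class_0: TP=9, FN=2+2=4 → 9/13 = 0.69231
  class_1: TP=22, FN=0+1=1 → 22/23 = 0.95652
  class_2: TP=9, FN=8+5=13 → 9/22 = 0.40909
Macro-recall = mean = (0.69231 + 0.95652 + 0.40909) / 3 = 0.6860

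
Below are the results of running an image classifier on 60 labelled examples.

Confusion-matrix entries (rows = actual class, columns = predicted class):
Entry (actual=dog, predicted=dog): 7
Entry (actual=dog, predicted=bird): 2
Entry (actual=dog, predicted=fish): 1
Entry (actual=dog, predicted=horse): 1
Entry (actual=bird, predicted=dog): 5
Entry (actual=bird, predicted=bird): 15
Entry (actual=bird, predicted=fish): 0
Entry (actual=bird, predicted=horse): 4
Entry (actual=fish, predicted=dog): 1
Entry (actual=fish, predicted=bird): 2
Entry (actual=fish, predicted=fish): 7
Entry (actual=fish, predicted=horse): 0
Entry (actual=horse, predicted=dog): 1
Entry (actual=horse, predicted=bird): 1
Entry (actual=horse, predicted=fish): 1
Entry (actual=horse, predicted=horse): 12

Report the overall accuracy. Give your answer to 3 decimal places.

0.683

Accuracy = trace / total = (7+15+7+12=41) / 60 = 41/60 = 0.683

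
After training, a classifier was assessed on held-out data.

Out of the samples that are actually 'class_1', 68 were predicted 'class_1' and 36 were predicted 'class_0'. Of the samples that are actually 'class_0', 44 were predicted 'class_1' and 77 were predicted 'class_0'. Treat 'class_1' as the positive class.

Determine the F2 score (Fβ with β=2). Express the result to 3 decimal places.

Fβ = (1+β²)·TP / ((1+β²)·TP + β²·FN + FP), with β²=4
= 5·68 / (5·68 + 4·36 + 44) = 0.644

0.644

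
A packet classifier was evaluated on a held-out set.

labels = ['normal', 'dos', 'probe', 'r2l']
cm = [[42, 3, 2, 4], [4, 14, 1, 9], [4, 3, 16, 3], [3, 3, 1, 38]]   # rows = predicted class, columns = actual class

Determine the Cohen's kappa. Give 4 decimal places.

Observed agreement pₒ = trace/N = 110/150 = 0.73333
Expected agreement pₑ = Σ (rowᵢ·colᵢ)/N² = (53·51 + 23·28 + 20·26 + 54·45)/150² = 0.27987
κ = (pₒ − pₑ)/(1 − pₑ) = (0.73333 − 0.27987)/(1 − 0.27987) = 0.6297

0.6297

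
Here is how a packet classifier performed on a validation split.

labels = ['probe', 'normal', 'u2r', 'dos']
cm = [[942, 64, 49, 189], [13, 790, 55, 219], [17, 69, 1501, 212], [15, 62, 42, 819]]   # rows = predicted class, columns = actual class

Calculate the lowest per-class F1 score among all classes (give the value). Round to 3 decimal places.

0.689

Per-class F1 score (2·TP/(2·TP+FP+FN)):
  probe: TP=942, FP=64+49+189=302, FN=13+17+15=45 → 1884/2231 = 0.8445
  normal: TP=790, FP=13+55+219=287, FN=64+69+62=195 → 1580/2062 = 0.7662
  u2r: TP=1501, FP=17+69+212=298, FN=49+55+42=146 → 3002/3446 = 0.8712
  dos: TP=819, FP=15+62+42=119, FN=189+219+212=620 → 1638/2377 = 0.6891
Lowest is class 'dos' with F1 score = 0.689.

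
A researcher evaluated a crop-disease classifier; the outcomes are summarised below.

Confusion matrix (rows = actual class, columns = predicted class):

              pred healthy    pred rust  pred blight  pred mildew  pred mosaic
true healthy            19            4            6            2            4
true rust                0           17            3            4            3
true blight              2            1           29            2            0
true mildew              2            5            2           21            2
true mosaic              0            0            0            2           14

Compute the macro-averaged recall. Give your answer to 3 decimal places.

0.711

Per-class recall (TP/(TP+FN)):
  healthy: TP=19, FN=4+6+2+4=16 → 19/35 = 0.5429
  rust: TP=17, FN=0+3+4+3=10 → 17/27 = 0.6296
  blight: TP=29, FN=2+1+2+0=5 → 29/34 = 0.8529
  mildew: TP=21, FN=2+5+2+2=11 → 21/32 = 0.6563
  mosaic: TP=14, FN=0+0+0+2=2 → 14/16 = 0.8750
Macro-recall = mean = (0.5429 + 0.6296 + 0.8529 + 0.6563 + 0.8750) / 5 = 0.711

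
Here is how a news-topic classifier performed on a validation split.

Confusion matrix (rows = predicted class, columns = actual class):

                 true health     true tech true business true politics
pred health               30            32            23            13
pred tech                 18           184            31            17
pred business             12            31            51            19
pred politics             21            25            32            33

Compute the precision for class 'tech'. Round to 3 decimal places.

0.736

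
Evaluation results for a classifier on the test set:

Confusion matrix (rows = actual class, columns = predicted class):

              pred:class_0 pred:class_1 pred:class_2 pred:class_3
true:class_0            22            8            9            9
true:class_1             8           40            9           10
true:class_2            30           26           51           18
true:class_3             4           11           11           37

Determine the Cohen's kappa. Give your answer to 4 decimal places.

0.3220

Observed agreement pₒ = trace/N = 150/303 = 0.49505
Expected agreement pₑ = Σ (rowᵢ·colᵢ)/N² = (48·64 + 67·85 + 125·80 + 63·74)/303² = 0.25519
κ = (pₒ − pₑ)/(1 − pₑ) = (0.49505 − 0.25519)/(1 − 0.25519) = 0.3220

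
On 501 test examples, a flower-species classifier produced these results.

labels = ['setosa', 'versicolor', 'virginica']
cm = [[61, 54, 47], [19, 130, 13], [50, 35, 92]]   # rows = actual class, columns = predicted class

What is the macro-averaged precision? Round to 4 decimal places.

0.5560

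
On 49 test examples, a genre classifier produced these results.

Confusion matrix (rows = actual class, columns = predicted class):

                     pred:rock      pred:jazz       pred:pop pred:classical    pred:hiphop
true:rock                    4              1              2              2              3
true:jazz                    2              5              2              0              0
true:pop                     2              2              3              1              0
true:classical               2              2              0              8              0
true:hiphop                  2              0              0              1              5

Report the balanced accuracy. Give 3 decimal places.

0.511

Balanced accuracy = mean of per-class recall.
  rock: recall = 4/12 = 0.3333
  jazz: recall = 5/9 = 0.5556
  pop: recall = 3/8 = 0.3750
  classical: recall = 8/12 = 0.6667
  hiphop: recall = 5/8 = 0.6250
Mean = (0.3333 + 0.5556 + 0.3750 + 0.6667 + 0.6250) / 5 = 0.511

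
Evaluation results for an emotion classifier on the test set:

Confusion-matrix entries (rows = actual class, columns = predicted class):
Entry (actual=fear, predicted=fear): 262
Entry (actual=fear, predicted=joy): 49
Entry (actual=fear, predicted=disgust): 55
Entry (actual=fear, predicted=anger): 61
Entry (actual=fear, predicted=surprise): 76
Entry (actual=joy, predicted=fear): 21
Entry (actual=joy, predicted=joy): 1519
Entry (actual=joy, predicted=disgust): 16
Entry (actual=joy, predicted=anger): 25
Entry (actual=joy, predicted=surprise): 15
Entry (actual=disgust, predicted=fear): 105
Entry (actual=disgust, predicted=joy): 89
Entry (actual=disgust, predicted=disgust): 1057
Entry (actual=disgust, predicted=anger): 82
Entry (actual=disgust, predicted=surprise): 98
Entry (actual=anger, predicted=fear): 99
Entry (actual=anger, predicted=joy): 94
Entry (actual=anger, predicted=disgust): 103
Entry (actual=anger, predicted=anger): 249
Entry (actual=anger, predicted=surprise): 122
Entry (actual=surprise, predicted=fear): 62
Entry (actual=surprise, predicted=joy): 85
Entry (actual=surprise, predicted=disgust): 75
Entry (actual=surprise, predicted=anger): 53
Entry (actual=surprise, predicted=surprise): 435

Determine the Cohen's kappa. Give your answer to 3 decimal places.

0.626

Observed agreement pₒ = trace/N = 3522/4907 = 0.7178
Expected agreement pₑ = Σ (rowᵢ·colᵢ)/N² = (503·549 + 1596·1836 + 1431·1306 + 667·470 + 710·746)/4907² = 0.2458
κ = (pₒ − pₑ)/(1 − pₑ) = (0.7178 − 0.2458)/(1 − 0.2458) = 0.626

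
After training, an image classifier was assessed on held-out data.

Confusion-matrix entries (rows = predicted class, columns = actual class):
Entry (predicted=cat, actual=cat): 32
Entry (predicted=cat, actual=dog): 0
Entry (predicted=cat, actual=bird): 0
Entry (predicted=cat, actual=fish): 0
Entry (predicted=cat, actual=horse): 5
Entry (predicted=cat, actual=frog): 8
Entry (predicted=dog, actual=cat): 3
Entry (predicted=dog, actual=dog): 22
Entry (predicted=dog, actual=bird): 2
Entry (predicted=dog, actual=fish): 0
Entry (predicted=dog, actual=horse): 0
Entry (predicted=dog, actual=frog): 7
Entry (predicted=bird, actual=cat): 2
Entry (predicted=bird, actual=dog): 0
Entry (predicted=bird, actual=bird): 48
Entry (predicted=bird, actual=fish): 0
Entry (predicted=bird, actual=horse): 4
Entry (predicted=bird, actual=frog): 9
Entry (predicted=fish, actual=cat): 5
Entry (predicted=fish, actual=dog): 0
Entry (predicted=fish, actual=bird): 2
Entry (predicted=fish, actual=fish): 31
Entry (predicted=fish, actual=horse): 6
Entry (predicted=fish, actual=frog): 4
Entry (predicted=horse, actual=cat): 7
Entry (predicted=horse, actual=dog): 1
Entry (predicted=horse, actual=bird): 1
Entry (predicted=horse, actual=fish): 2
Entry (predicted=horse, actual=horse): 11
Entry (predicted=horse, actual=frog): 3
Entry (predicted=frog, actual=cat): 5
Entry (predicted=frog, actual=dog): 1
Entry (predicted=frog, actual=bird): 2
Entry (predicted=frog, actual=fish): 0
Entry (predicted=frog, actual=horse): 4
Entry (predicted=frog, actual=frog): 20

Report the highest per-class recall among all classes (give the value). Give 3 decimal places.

0.939

Per-class recall (TP/(TP+FN)):
  cat: TP=32, FN=3+2+5+7+5=22 → 32/54 = 0.5926
  dog: TP=22, FN=0+0+0+1+1=2 → 22/24 = 0.9167
  bird: TP=48, FN=0+2+2+1+2=7 → 48/55 = 0.8727
  fish: TP=31, FN=0+0+0+2+0=2 → 31/33 = 0.9394
  horse: TP=11, FN=5+0+4+6+4=19 → 11/30 = 0.3667
  frog: TP=20, FN=8+7+9+4+3=31 → 20/51 = 0.3922
Highest is class 'fish' with recall = 0.939.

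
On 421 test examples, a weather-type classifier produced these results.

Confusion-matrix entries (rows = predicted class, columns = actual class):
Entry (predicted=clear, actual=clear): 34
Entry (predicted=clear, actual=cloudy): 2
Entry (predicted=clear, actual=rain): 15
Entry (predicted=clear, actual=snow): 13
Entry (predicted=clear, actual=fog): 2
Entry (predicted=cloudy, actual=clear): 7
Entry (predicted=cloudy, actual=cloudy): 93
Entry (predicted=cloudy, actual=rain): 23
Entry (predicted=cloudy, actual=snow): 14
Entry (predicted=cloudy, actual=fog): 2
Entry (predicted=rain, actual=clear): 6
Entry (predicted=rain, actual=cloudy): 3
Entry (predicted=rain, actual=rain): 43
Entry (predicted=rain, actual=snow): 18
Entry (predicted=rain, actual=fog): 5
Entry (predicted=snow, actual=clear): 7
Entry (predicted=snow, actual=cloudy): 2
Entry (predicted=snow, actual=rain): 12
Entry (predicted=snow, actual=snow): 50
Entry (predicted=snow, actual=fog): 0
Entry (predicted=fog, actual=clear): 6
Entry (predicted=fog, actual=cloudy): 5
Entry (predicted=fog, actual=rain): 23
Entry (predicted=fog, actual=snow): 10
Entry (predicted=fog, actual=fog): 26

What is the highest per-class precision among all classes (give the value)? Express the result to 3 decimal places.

0.704

Per-class precision (TP/(TP+FP)):
  clear: TP=34, FP=2+15+13+2=32 → 34/66 = 0.5152
  cloudy: TP=93, FP=7+23+14+2=46 → 93/139 = 0.6691
  rain: TP=43, FP=6+3+18+5=32 → 43/75 = 0.5733
  snow: TP=50, FP=7+2+12+0=21 → 50/71 = 0.7042
  fog: TP=26, FP=6+5+23+10=44 → 26/70 = 0.3714
Highest is class 'snow' with precision = 0.704.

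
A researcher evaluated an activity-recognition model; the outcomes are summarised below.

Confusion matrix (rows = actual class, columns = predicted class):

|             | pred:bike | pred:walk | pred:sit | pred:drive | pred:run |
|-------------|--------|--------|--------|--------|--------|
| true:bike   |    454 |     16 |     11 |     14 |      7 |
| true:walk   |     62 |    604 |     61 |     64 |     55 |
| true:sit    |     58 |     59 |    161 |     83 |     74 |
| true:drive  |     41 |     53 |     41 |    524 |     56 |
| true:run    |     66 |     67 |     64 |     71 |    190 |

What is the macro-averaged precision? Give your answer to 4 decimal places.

Per-class precision (TP/(TP+FP)):
  bike: TP=454, FP=62+58+41+66=227 → 454/681 = 0.66667
  walk: TP=604, FP=16+59+53+67=195 → 604/799 = 0.75594
  sit: TP=161, FP=11+61+41+64=177 → 161/338 = 0.47633
  drive: TP=524, FP=14+64+83+71=232 → 524/756 = 0.69312
  run: TP=190, FP=7+55+74+56=192 → 190/382 = 0.49738
Macro-precision = mean = (0.66667 + 0.75594 + 0.47633 + 0.69312 + 0.49738) / 5 = 0.6179

0.6179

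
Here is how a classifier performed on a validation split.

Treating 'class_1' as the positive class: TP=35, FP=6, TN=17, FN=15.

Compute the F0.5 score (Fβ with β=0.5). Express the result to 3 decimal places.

0.818

Fβ = (1+β²)·TP / ((1+β²)·TP + β²·FN + FP), with β²=1/4
= 1.25·35 / (1.25·35 + 0.25·15 + 6) = 0.818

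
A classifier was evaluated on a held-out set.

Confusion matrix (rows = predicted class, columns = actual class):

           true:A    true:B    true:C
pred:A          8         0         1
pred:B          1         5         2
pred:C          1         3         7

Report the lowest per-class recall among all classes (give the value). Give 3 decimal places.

Per-class recall (TP/(TP+FN)):
  A: TP=8, FN=1+1=2 → 8/10 = 0.8000
  B: TP=5, FN=0+3=3 → 5/8 = 0.6250
  C: TP=7, FN=1+2=3 → 7/10 = 0.7000
Lowest is class 'B' with recall = 0.625.

0.625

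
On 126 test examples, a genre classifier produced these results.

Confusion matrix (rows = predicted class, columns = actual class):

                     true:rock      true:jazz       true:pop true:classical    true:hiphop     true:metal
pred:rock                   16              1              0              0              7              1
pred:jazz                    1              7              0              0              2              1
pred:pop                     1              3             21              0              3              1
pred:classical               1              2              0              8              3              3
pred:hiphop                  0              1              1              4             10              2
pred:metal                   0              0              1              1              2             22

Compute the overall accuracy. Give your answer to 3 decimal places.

0.667

Accuracy = trace / total = (16+7+21+8+10+22=84) / 126 = 84/126 = 0.667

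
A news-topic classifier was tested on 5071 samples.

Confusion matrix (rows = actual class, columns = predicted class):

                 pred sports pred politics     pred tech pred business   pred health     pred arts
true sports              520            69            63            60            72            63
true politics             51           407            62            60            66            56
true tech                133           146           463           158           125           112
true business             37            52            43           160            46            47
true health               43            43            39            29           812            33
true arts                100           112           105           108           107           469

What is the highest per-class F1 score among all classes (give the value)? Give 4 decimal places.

0.7292

Per-class F1 score (2·TP/(2·TP+FP+FN)):
  sports: TP=520, FP=51+133+37+43+100=364, FN=69+63+60+72+63=327 → 1040/1731 = 0.60081
  politics: TP=407, FP=69+146+52+43+112=422, FN=51+62+60+66+56=295 → 814/1531 = 0.53168
  tech: TP=463, FP=63+62+43+39+105=312, FN=133+146+158+125+112=674 → 926/1912 = 0.48431
  business: TP=160, FP=60+60+158+29+108=415, FN=37+52+43+46+47=225 → 320/960 = 0.33333
  health: TP=812, FP=72+66+125+46+107=416, FN=43+43+39+29+33=187 → 1624/2227 = 0.72923
  arts: TP=469, FP=63+56+112+47+33=311, FN=100+112+105+108+107=532 → 938/1781 = 0.52667
Highest is class 'health' with F1 score = 0.7292.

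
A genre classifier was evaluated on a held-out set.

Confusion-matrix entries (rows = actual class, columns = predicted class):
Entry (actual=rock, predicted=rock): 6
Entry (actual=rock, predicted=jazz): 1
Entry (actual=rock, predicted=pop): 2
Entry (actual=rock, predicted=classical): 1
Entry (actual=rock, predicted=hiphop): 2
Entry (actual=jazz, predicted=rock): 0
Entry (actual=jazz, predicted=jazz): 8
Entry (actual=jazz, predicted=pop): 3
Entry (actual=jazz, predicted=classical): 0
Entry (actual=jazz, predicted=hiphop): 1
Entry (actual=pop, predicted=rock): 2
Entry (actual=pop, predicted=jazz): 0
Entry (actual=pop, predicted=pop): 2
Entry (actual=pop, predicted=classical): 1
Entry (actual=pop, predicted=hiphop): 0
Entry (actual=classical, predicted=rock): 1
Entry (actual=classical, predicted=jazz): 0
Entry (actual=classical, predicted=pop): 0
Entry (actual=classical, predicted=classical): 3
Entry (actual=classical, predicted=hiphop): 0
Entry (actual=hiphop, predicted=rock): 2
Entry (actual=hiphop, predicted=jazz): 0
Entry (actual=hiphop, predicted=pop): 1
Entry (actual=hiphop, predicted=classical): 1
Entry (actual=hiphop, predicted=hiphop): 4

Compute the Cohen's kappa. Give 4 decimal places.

0.4413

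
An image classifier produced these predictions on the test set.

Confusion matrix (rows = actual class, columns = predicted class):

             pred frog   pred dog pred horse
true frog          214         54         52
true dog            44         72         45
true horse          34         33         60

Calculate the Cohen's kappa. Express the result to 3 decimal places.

0.309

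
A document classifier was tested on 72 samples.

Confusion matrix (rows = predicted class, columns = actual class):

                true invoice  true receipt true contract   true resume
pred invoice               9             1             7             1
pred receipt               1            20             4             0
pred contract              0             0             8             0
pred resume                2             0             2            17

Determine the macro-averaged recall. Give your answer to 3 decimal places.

0.757

Per-class recall (TP/(TP+FN)):
  invoice: TP=9, FN=1+0+2=3 → 9/12 = 0.7500
  receipt: TP=20, FN=1+0+0=1 → 20/21 = 0.9524
  contract: TP=8, FN=7+4+2=13 → 8/21 = 0.3810
  resume: TP=17, FN=1+0+0=1 → 17/18 = 0.9444
Macro-recall = mean = (0.7500 + 0.9524 + 0.3810 + 0.9444) / 4 = 0.757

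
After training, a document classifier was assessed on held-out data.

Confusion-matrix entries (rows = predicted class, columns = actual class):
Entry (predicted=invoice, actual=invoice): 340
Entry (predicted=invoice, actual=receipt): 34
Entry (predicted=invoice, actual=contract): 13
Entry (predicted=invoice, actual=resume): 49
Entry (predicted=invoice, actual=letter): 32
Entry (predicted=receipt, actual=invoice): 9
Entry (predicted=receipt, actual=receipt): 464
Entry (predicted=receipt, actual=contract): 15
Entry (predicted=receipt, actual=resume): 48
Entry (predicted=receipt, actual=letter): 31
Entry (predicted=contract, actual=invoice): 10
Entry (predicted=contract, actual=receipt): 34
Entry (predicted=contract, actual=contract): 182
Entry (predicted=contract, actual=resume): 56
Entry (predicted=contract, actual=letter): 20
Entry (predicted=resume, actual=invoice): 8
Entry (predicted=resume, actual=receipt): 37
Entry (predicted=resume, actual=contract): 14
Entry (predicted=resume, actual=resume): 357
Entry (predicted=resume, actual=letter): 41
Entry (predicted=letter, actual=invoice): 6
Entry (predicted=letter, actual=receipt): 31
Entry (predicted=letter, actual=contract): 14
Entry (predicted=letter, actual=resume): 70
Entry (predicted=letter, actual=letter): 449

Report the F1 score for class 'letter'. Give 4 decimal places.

Treat 'letter' as positive and all other classes as negative.
F1 score = 2·TP/(2·TP+FP+FN).
letter: TP=449, FP=6+31+14+70=121, FN=32+31+20+41=124 → 898/1143 = 0.78565

0.7857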